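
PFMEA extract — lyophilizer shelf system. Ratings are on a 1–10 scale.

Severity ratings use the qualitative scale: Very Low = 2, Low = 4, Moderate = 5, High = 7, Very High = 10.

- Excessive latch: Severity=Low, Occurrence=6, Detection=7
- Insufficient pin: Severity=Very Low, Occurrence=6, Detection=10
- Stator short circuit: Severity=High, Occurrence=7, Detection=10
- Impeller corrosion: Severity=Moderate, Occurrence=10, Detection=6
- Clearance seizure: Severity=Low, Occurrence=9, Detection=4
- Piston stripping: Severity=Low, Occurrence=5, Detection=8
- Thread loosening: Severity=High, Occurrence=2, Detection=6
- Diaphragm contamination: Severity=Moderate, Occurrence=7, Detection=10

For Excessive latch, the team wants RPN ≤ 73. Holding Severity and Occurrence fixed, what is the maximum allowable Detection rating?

Excessive latch: S=4, O=6, D=7 → current RPN = 168.
Fixed product = 24. Need 24 × D ≤ 73, so D ≤ 73/24 = 3.04.
Maximum integer Detection rating = 3 (gives RPN 72; D=4 would give 96 > 73).

3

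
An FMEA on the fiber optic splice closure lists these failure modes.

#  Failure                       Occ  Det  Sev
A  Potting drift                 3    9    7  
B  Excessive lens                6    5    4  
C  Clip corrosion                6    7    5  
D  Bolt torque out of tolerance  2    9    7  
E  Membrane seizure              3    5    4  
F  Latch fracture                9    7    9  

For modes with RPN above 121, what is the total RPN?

1092

RPN = Severity × Occurrence × Detection:
  A: 7 × 3 × 9 = 189
  B: 4 × 6 × 5 = 120
  C: 5 × 6 × 7 = 210
  D: 7 × 2 × 9 = 126
  E: 4 × 3 × 5 = 60
  F: 9 × 9 × 7 = 567
RPN > 121: A (189), C (210), D (126), F (567).
Sum: 189 + 210 + 126 + 567 = 1092.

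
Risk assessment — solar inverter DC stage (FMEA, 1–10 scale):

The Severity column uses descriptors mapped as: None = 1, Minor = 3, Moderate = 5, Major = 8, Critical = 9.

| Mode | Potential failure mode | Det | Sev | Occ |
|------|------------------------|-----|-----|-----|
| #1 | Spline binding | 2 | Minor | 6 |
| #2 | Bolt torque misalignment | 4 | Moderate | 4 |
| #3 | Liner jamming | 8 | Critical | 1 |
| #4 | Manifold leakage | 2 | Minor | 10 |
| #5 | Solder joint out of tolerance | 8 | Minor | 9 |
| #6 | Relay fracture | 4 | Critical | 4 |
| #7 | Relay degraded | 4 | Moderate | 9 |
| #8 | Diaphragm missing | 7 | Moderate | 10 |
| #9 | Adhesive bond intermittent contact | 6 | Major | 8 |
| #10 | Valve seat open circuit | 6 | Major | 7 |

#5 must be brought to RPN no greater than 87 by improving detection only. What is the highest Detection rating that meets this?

3

#5: S=3, O=9, D=8 → current RPN = 216.
Fixed product = 27. Need 27 × D ≤ 87, so D ≤ 87/27 = 3.22.
Maximum integer Detection rating = 3 (gives RPN 81; D=4 would give 108 > 87).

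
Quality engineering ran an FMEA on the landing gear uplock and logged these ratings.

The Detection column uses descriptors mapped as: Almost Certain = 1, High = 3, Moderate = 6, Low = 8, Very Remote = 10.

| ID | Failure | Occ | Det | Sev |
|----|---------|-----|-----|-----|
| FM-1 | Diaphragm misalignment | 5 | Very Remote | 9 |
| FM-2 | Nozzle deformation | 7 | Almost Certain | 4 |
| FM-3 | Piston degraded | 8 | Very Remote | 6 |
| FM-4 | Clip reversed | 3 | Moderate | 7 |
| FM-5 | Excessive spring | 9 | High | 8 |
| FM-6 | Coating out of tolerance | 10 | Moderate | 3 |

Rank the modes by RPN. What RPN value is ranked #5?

126

RPN = Severity × Occurrence × Detection:
  FM-1: 9 × 5 × 10 = 450
  FM-2: 4 × 7 × 1 = 28
  FM-3: 6 × 8 × 10 = 480
  FM-4: 7 × 3 × 6 = 126
  FM-5: 8 × 9 × 3 = 216
  FM-6: 3 × 10 × 6 = 180
Sorted descending: 480, 450, 216, 180, 126, 28.
The fifth-highest RPN is 126 (FM-4).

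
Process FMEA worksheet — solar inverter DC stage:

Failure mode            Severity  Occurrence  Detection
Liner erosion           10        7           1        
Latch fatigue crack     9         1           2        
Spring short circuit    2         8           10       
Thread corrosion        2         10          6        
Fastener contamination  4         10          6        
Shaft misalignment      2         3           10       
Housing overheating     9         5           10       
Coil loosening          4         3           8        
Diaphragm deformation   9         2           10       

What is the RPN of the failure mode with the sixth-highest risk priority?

96

RPN = Severity × Occurrence × Detection:
  Liner erosion: 10 × 7 × 1 = 70
  Latch fatigue crack: 9 × 1 × 2 = 18
  Spring short circuit: 2 × 8 × 10 = 160
  Thread corrosion: 2 × 10 × 6 = 120
  Fastener contamination: 4 × 10 × 6 = 240
  Shaft misalignment: 2 × 3 × 10 = 60
  Housing overheating: 9 × 5 × 10 = 450
  Coil loosening: 4 × 3 × 8 = 96
  Diaphragm deformation: 9 × 2 × 10 = 180
Sorted descending: 450, 240, 180, 160, 120, 96, 70, 60, 18.
The sixth-highest RPN is 96 (Coil loosening).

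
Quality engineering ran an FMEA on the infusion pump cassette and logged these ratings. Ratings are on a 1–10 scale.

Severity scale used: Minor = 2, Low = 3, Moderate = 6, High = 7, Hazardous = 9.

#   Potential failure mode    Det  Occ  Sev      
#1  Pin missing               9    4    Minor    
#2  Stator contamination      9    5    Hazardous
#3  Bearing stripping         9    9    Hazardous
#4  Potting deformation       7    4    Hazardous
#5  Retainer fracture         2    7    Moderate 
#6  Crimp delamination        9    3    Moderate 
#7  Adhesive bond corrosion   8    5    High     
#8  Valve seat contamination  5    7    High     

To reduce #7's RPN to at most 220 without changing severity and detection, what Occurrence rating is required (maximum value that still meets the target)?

#7: S=7, O=5, D=8 → current RPN = 280.
Fixed product = 56. Need 56 × O ≤ 220, so O ≤ 220/56 = 3.93.
Maximum integer Occurrence rating = 3 (gives RPN 168; O=4 would give 224 > 220).

3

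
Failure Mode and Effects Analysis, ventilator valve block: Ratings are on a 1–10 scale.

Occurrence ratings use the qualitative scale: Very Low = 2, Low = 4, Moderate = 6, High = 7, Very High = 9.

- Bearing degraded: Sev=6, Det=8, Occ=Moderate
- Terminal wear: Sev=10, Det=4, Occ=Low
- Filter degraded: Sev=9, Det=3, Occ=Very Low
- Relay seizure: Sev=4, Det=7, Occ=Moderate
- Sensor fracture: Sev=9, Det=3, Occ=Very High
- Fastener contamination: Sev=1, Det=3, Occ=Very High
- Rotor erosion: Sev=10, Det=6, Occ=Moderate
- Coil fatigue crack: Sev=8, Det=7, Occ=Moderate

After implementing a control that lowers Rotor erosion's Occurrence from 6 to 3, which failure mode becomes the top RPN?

Coil fatigue crack

RPN = Severity × Occurrence × Detection:
  Bearing degraded: 6 × 6 × 8 = 288
  Terminal wear: 10 × 4 × 4 = 160
  Filter degraded: 9 × 2 × 3 = 54
  Relay seizure: 4 × 6 × 7 = 168
  Sensor fracture: 9 × 9 × 3 = 243
  Fastener contamination: 1 × 9 × 3 = 27
  Rotor erosion: 10 × 6 × 6 = 360
  Coil fatigue crack: 8 × 6 × 7 = 336
After action: Rotor erosion → 10 × 3 × 6 = 180.
Revised RPNs: Coil fatigue crack=336, Bearing degraded=288, Sensor fracture=243, Rotor erosion=180, Relay seizure=168, Terminal wear=160, Filter degraded=54, Fastener contamination=27.
Highest is now Coil fatigue crack (336).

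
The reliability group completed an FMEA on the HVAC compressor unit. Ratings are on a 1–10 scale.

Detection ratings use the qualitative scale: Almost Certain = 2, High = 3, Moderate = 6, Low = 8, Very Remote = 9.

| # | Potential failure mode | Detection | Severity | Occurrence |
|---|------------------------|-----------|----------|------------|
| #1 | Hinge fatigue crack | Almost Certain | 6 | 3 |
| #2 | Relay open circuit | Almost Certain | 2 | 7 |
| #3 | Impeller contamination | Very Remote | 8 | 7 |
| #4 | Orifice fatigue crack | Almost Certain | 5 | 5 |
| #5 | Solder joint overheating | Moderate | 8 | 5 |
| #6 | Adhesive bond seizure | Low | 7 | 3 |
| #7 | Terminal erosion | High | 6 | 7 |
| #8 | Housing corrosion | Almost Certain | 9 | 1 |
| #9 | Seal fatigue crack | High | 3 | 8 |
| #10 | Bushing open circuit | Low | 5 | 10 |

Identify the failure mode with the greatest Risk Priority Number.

RPN = Severity × Occurrence × Detection:
  #1: 6 × 3 × 2 = 36
  #2: 2 × 7 × 2 = 28
  #3: 8 × 7 × 9 = 504
  #4: 5 × 5 × 2 = 50
  #5: 8 × 5 × 6 = 240
  #6: 7 × 3 × 8 = 168
  #7: 6 × 7 × 3 = 126
  #8: 9 × 1 × 2 = 18
  #9: 3 × 8 × 3 = 72
  #10: 5 × 10 × 8 = 400
Highest RPN is 504 → #3.

#3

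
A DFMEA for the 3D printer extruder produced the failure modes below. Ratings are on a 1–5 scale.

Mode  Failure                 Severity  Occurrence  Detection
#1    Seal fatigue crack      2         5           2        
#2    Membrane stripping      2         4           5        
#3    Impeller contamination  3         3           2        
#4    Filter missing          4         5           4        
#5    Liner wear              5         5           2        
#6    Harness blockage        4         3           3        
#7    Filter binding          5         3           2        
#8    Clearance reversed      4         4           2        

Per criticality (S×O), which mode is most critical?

Criticality = Severity × Occurrence:
  #1: 2 × 5 = 10
  #2: 2 × 4 = 8
  #3: 3 × 3 = 9
  #4: 4 × 5 = 20
  #5: 5 × 5 = 25
  #6: 4 × 3 = 12
  #7: 5 × 3 = 15
  #8: 4 × 4 = 16
Highest criticality is 25 → #5.

#5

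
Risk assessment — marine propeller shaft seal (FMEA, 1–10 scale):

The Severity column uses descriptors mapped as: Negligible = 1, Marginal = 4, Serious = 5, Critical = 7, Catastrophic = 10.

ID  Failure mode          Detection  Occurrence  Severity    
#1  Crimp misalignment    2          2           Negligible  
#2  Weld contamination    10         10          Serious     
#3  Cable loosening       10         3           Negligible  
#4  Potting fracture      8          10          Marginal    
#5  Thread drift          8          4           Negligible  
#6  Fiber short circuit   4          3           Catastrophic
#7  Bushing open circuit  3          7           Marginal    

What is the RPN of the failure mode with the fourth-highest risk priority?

84

RPN = Severity × Occurrence × Detection:
  #1: 1 × 2 × 2 = 4
  #2: 5 × 10 × 10 = 500
  #3: 1 × 3 × 10 = 30
  #4: 4 × 10 × 8 = 320
  #5: 1 × 4 × 8 = 32
  #6: 10 × 3 × 4 = 120
  #7: 4 × 7 × 3 = 84
Sorted descending: 500, 320, 120, 84, 32, 30, 4.
The fourth-highest RPN is 84 (#7).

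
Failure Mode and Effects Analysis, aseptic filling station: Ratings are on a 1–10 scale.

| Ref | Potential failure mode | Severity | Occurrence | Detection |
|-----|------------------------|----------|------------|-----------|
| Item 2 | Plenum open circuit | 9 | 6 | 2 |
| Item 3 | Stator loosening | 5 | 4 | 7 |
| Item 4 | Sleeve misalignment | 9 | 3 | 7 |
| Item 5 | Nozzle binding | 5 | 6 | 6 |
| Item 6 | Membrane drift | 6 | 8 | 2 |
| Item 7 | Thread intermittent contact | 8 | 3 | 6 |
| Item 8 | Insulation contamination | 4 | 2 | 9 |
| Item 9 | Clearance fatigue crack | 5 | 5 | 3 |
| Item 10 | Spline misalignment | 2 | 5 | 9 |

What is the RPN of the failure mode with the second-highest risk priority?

RPN = Severity × Occurrence × Detection:
  Item 2: 9 × 6 × 2 = 108
  Item 3: 5 × 4 × 7 = 140
  Item 4: 9 × 3 × 7 = 189
  Item 5: 5 × 6 × 6 = 180
  Item 6: 6 × 8 × 2 = 96
  Item 7: 8 × 3 × 6 = 144
  Item 8: 4 × 2 × 9 = 72
  Item 9: 5 × 5 × 3 = 75
  Item 10: 2 × 5 × 9 = 90
Sorted descending: 189, 180, 144, 140, 108, 96, 90, 75, 72.
The second-highest RPN is 180 (Item 5).

180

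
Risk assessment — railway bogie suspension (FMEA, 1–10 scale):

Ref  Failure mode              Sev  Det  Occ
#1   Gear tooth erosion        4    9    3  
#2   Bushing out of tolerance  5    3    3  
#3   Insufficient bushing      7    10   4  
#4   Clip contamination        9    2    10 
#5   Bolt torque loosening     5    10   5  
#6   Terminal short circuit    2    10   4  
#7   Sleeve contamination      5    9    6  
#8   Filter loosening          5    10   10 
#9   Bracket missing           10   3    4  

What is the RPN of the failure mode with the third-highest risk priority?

270

RPN = Severity × Occurrence × Detection:
  #1: 4 × 3 × 9 = 108
  #2: 5 × 3 × 3 = 45
  #3: 7 × 4 × 10 = 280
  #4: 9 × 10 × 2 = 180
  #5: 5 × 5 × 10 = 250
  #6: 2 × 4 × 10 = 80
  #7: 5 × 6 × 9 = 270
  #8: 5 × 10 × 10 = 500
  #9: 10 × 4 × 3 = 120
Sorted descending: 500, 280, 270, 250, 180, 120, 108, 80, 45.
The third-highest RPN is 270 (#7).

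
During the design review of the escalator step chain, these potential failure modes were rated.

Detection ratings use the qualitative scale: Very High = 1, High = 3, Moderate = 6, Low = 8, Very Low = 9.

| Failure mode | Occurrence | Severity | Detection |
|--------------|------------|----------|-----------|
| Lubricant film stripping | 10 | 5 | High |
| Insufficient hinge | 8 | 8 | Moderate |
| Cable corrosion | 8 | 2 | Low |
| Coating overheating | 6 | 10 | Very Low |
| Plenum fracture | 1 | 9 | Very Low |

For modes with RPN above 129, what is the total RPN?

1074

RPN = Severity × Occurrence × Detection:
  Lubricant film stripping: 5 × 10 × 3 = 150
  Insufficient hinge: 8 × 8 × 6 = 384
  Cable corrosion: 2 × 8 × 8 = 128
  Coating overheating: 10 × 6 × 9 = 540
  Plenum fracture: 9 × 1 × 9 = 81
RPN > 129: Lubricant film stripping (150), Insufficient hinge (384), Coating overheating (540).
Sum: 150 + 384 + 540 = 1074.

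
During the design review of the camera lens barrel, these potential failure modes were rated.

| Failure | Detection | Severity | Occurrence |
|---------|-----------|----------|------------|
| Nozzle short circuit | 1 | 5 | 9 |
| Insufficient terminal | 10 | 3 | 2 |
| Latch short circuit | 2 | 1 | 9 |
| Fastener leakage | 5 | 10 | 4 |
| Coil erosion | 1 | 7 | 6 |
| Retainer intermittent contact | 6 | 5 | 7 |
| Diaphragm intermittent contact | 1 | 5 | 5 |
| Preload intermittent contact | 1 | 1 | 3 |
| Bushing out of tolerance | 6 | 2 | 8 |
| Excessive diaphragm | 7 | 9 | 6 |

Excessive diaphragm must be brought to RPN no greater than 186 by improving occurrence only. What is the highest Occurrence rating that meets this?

2

Excessive diaphragm: S=9, O=6, D=7 → current RPN = 378.
Fixed product = 63. Need 63 × O ≤ 186, so O ≤ 186/63 = 2.95.
Maximum integer Occurrence rating = 2 (gives RPN 126; O=3 would give 189 > 186).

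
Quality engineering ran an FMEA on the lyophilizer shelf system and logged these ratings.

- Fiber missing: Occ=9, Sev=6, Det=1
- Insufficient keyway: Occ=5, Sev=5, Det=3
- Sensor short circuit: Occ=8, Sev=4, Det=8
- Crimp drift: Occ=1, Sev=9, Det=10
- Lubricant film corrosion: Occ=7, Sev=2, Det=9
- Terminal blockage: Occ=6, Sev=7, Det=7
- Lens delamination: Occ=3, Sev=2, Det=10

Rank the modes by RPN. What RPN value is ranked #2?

256

RPN = Severity × Occurrence × Detection:
  Fiber missing: 6 × 9 × 1 = 54
  Insufficient keyway: 5 × 5 × 3 = 75
  Sensor short circuit: 4 × 8 × 8 = 256
  Crimp drift: 9 × 1 × 10 = 90
  Lubricant film corrosion: 2 × 7 × 9 = 126
  Terminal blockage: 7 × 6 × 7 = 294
  Lens delamination: 2 × 3 × 10 = 60
Sorted descending: 294, 256, 126, 90, 75, 60, 54.
The second-highest RPN is 256 (Sensor short circuit).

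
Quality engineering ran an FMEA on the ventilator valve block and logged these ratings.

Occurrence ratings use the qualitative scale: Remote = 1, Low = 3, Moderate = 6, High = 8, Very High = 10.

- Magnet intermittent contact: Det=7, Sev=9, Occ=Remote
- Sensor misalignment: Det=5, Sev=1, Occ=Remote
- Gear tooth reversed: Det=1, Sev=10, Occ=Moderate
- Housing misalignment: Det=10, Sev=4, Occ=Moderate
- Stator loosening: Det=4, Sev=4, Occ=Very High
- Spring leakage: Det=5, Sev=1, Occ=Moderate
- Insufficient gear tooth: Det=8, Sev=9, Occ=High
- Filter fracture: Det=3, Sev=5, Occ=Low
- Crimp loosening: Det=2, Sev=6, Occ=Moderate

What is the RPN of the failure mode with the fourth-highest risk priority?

72

RPN = Severity × Occurrence × Detection:
  Magnet intermittent contact: 9 × 1 × 7 = 63
  Sensor misalignment: 1 × 1 × 5 = 5
  Gear tooth reversed: 10 × 6 × 1 = 60
  Housing misalignment: 4 × 6 × 10 = 240
  Stator loosening: 4 × 10 × 4 = 160
  Spring leakage: 1 × 6 × 5 = 30
  Insufficient gear tooth: 9 × 8 × 8 = 576
  Filter fracture: 5 × 3 × 3 = 45
  Crimp loosening: 6 × 6 × 2 = 72
Sorted descending: 576, 240, 160, 72, 63, 60, 45, 30, 5.
The fourth-highest RPN is 72 (Crimp loosening).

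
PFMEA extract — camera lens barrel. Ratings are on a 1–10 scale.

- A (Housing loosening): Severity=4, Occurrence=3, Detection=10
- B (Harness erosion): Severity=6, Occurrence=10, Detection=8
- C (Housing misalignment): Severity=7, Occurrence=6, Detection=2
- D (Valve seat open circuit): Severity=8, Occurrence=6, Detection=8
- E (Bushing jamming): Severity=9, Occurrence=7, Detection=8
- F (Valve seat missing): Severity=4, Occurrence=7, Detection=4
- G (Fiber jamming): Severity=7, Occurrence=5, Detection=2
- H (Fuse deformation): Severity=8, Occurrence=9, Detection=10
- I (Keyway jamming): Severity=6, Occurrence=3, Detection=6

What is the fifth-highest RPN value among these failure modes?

120

RPN = Severity × Occurrence × Detection:
  A: 4 × 3 × 10 = 120
  B: 6 × 10 × 8 = 480
  C: 7 × 6 × 2 = 84
  D: 8 × 6 × 8 = 384
  E: 9 × 7 × 8 = 504
  F: 4 × 7 × 4 = 112
  G: 7 × 5 × 2 = 70
  H: 8 × 9 × 10 = 720
  I: 6 × 3 × 6 = 108
Sorted descending: 720, 504, 480, 384, 120, 112, 108, 84, 70.
The fifth-highest RPN is 120 (A).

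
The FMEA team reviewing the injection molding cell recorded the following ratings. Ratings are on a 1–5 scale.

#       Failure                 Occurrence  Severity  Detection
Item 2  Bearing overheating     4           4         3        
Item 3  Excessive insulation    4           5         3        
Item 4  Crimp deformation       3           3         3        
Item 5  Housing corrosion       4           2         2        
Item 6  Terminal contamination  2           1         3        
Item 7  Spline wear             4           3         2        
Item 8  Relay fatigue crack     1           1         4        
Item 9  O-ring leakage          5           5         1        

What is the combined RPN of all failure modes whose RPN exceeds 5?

206

RPN = Severity × Occurrence × Detection:
  Item 2: 4 × 4 × 3 = 48
  Item 3: 5 × 4 × 3 = 60
  Item 4: 3 × 3 × 3 = 27
  Item 5: 2 × 4 × 2 = 16
  Item 6: 1 × 2 × 3 = 6
  Item 7: 3 × 4 × 2 = 24
  Item 8: 1 × 1 × 4 = 4
  Item 9: 5 × 5 × 1 = 25
RPN > 5: Item 2 (48), Item 3 (60), Item 4 (27), Item 5 (16), Item 6 (6), Item 7 (24), Item 9 (25).
Sum: 48 + 60 + 27 + 16 + 6 + 24 + 25 = 206.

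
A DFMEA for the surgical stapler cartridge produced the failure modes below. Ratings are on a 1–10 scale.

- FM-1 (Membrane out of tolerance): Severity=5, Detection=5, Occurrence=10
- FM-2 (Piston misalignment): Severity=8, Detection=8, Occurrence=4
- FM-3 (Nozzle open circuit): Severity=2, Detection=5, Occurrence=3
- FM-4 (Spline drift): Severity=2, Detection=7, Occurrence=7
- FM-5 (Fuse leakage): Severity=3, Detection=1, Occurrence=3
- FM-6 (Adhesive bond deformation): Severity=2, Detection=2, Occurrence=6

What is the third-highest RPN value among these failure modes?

98

RPN = Severity × Occurrence × Detection:
  FM-1: 5 × 10 × 5 = 250
  FM-2: 8 × 4 × 8 = 256
  FM-3: 2 × 3 × 5 = 30
  FM-4: 2 × 7 × 7 = 98
  FM-5: 3 × 3 × 1 = 9
  FM-6: 2 × 6 × 2 = 24
Sorted descending: 256, 250, 98, 30, 24, 9.
The third-highest RPN is 98 (FM-4).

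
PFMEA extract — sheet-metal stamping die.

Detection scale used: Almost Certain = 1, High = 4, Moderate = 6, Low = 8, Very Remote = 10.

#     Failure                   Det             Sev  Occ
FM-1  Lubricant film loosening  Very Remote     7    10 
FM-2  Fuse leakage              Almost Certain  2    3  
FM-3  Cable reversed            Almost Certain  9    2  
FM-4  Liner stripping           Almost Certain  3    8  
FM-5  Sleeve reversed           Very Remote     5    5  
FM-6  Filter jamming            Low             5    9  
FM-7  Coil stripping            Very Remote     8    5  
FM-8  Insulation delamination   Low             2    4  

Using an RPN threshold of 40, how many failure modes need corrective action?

RPN = Severity × Occurrence × Detection:
  FM-1: 7 × 10 × 10 = 700
  FM-2: 2 × 3 × 1 = 6
  FM-3: 9 × 2 × 1 = 18
  FM-4: 3 × 8 × 1 = 24
  FM-5: 5 × 5 × 10 = 250
  FM-6: 5 × 9 × 8 = 360
  FM-7: 8 × 5 × 10 = 400
  FM-8: 2 × 4 × 8 = 64
Modes with RPN ≥ 40: FM-1 (700), FM-5 (250), FM-6 (360), FM-7 (400), FM-8 (64) → 5.

5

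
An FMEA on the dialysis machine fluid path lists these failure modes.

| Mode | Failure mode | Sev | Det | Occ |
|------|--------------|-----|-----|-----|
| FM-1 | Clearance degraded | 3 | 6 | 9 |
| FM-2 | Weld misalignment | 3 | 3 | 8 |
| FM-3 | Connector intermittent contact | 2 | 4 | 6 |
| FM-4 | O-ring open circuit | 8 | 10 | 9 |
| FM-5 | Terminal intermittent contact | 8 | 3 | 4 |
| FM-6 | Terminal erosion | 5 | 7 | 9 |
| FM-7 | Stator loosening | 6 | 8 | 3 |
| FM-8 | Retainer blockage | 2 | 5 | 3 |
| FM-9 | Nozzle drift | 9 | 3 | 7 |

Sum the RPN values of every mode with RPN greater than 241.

RPN = Severity × Occurrence × Detection:
  FM-1: 3 × 9 × 6 = 162
  FM-2: 3 × 8 × 3 = 72
  FM-3: 2 × 6 × 4 = 48
  FM-4: 8 × 9 × 10 = 720
  FM-5: 8 × 4 × 3 = 96
  FM-6: 5 × 9 × 7 = 315
  FM-7: 6 × 3 × 8 = 144
  FM-8: 2 × 3 × 5 = 30
  FM-9: 9 × 7 × 3 = 189
RPN > 241: FM-4 (720), FM-6 (315).
Sum: 720 + 315 = 1035.

1035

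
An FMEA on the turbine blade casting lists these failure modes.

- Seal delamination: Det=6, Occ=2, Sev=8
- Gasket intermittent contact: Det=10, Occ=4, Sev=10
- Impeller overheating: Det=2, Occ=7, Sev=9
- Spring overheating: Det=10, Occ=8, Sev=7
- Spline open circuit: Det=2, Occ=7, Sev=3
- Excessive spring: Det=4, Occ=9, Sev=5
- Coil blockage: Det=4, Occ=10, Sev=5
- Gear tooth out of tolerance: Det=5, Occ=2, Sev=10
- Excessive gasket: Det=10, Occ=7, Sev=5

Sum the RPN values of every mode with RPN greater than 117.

1816

RPN = Severity × Occurrence × Detection:
  Seal delamination: 8 × 2 × 6 = 96
  Gasket intermittent contact: 10 × 4 × 10 = 400
  Impeller overheating: 9 × 7 × 2 = 126
  Spring overheating: 7 × 8 × 10 = 560
  Spline open circuit: 3 × 7 × 2 = 42
  Excessive spring: 5 × 9 × 4 = 180
  Coil blockage: 5 × 10 × 4 = 200
  Gear tooth out of tolerance: 10 × 2 × 5 = 100
  Excessive gasket: 5 × 7 × 10 = 350
RPN > 117: Gasket intermittent contact (400), Impeller overheating (126), Spring overheating (560), Excessive spring (180), Coil blockage (200), Excessive gasket (350).
Sum: 400 + 126 + 560 + 180 + 200 + 350 = 1816.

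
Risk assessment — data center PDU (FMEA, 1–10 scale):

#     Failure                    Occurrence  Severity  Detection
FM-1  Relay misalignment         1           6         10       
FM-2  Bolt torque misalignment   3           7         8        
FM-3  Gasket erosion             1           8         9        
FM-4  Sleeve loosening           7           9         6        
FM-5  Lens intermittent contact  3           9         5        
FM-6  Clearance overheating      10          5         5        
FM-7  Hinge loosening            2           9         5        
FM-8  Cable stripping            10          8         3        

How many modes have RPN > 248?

2

RPN = Severity × Occurrence × Detection:
  FM-1: 6 × 1 × 10 = 60
  FM-2: 7 × 3 × 8 = 168
  FM-3: 8 × 1 × 9 = 72
  FM-4: 9 × 7 × 6 = 378
  FM-5: 9 × 3 × 5 = 135
  FM-6: 5 × 10 × 5 = 250
  FM-7: 9 × 2 × 5 = 90
  FM-8: 8 × 10 × 3 = 240
Modes with RPN > 248: FM-4 (378), FM-6 (250) → 2.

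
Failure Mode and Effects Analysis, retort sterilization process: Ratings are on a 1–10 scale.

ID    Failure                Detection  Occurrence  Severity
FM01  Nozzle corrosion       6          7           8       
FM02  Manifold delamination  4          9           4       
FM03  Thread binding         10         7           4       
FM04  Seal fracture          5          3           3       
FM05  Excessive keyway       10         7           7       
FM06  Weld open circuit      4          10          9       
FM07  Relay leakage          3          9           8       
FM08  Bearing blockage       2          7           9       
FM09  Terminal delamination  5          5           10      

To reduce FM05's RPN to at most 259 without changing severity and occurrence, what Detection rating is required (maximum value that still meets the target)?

FM05: S=7, O=7, D=10 → current RPN = 490.
Fixed product = 49. Need 49 × D ≤ 259, so D ≤ 259/49 = 5.29.
Maximum integer Detection rating = 5 (gives RPN 245; D=6 would give 294 > 259).

5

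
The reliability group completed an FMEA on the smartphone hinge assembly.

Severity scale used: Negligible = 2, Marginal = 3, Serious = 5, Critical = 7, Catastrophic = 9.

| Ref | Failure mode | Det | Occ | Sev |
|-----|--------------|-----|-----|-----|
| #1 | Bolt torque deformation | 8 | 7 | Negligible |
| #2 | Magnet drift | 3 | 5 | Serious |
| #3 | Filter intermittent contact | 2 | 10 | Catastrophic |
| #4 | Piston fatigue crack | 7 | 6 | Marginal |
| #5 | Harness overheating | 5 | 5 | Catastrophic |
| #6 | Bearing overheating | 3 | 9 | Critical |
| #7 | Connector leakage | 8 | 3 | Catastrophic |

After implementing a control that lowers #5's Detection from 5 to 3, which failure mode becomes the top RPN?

RPN = Severity × Occurrence × Detection:
  #1: 2 × 7 × 8 = 112
  #2: 5 × 5 × 3 = 75
  #3: 9 × 10 × 2 = 180
  #4: 3 × 6 × 7 = 126
  #5: 9 × 5 × 5 = 225
  #6: 7 × 9 × 3 = 189
  #7: 9 × 3 × 8 = 216
After action: #5 → 9 × 5 × 3 = 135.
Revised RPNs: #7=216, #6=189, #3=180, #5=135, #4=126, #1=112, #2=75.
Highest is now #7 (216).

#7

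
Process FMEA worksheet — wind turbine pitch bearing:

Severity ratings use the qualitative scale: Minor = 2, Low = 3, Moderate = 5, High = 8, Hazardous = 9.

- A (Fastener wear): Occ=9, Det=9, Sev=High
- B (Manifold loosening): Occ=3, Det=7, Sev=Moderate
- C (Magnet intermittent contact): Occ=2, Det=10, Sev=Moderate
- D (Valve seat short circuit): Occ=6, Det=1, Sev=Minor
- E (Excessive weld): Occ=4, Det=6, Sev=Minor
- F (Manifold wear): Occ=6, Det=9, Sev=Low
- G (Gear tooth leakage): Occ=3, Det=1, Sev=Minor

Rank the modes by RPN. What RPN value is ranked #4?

RPN = Severity × Occurrence × Detection:
  A: 8 × 9 × 9 = 648
  B: 5 × 3 × 7 = 105
  C: 5 × 2 × 10 = 100
  D: 2 × 6 × 1 = 12
  E: 2 × 4 × 6 = 48
  F: 3 × 6 × 9 = 162
  G: 2 × 3 × 1 = 6
Sorted descending: 648, 162, 105, 100, 48, 12, 6.
The fourth-highest RPN is 100 (C).

100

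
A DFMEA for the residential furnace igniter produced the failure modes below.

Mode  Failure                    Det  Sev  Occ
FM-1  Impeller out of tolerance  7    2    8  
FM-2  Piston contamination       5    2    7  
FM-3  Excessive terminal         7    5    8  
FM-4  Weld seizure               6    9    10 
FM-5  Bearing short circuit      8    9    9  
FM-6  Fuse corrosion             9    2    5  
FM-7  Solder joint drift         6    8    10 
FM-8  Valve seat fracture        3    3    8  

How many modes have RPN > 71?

7

RPN = Severity × Occurrence × Detection:
  FM-1: 2 × 8 × 7 = 112
  FM-2: 2 × 7 × 5 = 70
  FM-3: 5 × 8 × 7 = 280
  FM-4: 9 × 10 × 6 = 540
  FM-5: 9 × 9 × 8 = 648
  FM-6: 2 × 5 × 9 = 90
  FM-7: 8 × 10 × 6 = 480
  FM-8: 3 × 8 × 3 = 72
Modes with RPN > 71: FM-1 (112), FM-3 (280), FM-4 (540), FM-5 (648), FM-6 (90), FM-7 (480), FM-8 (72) → 7.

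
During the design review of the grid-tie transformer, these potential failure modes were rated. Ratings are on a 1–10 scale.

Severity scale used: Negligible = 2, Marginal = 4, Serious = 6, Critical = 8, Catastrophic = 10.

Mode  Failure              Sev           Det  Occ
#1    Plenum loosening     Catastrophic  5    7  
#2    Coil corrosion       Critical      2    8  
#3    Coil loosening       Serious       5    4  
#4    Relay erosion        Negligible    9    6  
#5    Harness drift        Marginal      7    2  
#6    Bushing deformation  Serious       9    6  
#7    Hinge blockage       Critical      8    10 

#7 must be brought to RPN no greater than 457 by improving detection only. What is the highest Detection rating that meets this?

#7: S=8, O=10, D=8 → current RPN = 640.
Fixed product = 80. Need 80 × D ≤ 457, so D ≤ 457/80 = 5.71.
Maximum integer Detection rating = 5 (gives RPN 400; D=6 would give 480 > 457).

5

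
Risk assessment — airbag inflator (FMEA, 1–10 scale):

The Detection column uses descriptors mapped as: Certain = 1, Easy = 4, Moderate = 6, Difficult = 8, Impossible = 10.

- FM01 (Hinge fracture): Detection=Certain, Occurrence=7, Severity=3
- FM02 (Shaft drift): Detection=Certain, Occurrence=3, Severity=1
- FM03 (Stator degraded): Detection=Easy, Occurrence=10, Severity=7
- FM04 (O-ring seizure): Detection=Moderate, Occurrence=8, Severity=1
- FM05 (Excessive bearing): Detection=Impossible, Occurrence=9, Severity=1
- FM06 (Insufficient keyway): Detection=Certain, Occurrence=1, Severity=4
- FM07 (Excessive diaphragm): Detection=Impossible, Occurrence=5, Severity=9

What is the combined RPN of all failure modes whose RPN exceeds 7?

RPN = Severity × Occurrence × Detection:
  FM01: 3 × 7 × 1 = 21
  FM02: 1 × 3 × 1 = 3
  FM03: 7 × 10 × 4 = 280
  FM04: 1 × 8 × 6 = 48
  FM05: 1 × 9 × 10 = 90
  FM06: 4 × 1 × 1 = 4
  FM07: 9 × 5 × 10 = 450
RPN > 7: FM01 (21), FM03 (280), FM04 (48), FM05 (90), FM07 (450).
Sum: 21 + 280 + 48 + 90 + 450 = 889.

889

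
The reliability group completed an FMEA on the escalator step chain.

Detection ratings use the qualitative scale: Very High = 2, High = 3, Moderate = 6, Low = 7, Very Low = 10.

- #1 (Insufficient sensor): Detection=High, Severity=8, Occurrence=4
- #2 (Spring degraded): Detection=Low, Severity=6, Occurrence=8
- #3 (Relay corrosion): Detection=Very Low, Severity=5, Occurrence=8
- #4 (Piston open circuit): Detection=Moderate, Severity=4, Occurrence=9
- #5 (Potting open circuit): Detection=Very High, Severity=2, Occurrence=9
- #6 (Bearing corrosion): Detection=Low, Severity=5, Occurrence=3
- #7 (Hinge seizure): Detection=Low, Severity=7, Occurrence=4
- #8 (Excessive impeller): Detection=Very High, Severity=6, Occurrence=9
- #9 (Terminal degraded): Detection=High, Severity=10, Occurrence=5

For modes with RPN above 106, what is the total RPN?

RPN = Severity × Occurrence × Detection:
  #1: 8 × 4 × 3 = 96
  #2: 6 × 8 × 7 = 336
  #3: 5 × 8 × 10 = 400
  #4: 4 × 9 × 6 = 216
  #5: 2 × 9 × 2 = 36
  #6: 5 × 3 × 7 = 105
  #7: 7 × 4 × 7 = 196
  #8: 6 × 9 × 2 = 108
  #9: 10 × 5 × 3 = 150
RPN > 106: #2 (336), #3 (400), #4 (216), #7 (196), #8 (108), #9 (150).
Sum: 336 + 400 + 216 + 196 + 108 + 150 = 1406.

1406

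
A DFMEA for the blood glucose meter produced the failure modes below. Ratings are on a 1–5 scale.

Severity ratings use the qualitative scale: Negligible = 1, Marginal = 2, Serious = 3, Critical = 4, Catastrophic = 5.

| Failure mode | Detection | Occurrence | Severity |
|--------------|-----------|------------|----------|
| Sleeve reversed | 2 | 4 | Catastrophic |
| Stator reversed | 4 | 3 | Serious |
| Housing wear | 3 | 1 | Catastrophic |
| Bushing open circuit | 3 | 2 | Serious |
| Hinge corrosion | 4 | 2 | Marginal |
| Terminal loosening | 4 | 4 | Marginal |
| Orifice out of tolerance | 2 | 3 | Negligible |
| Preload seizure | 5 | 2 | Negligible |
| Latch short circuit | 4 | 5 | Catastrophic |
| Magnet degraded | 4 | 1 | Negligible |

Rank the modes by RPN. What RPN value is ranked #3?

36

RPN = Severity × Occurrence × Detection:
  Sleeve reversed: 5 × 4 × 2 = 40
  Stator reversed: 3 × 3 × 4 = 36
  Housing wear: 5 × 1 × 3 = 15
  Bushing open circuit: 3 × 2 × 3 = 18
  Hinge corrosion: 2 × 2 × 4 = 16
  Terminal loosening: 2 × 4 × 4 = 32
  Orifice out of tolerance: 1 × 3 × 2 = 6
  Preload seizure: 1 × 2 × 5 = 10
  Latch short circuit: 5 × 5 × 4 = 100
  Magnet degraded: 1 × 1 × 4 = 4
Sorted descending: 100, 40, 36, 32, 18, 16, 15, 10, 6, 4.
The third-highest RPN is 36 (Stator reversed).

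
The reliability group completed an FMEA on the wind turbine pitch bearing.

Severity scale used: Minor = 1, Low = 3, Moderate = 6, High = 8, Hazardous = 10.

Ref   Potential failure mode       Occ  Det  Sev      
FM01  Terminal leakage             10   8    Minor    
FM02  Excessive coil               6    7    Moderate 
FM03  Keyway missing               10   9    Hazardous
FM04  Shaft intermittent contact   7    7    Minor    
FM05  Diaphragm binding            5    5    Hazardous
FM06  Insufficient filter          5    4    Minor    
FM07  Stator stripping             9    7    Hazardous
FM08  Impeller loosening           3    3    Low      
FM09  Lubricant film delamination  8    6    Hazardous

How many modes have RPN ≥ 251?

4

RPN = Severity × Occurrence × Detection:
  FM01: 1 × 10 × 8 = 80
  FM02: 6 × 6 × 7 = 252
  FM03: 10 × 10 × 9 = 900
  FM04: 1 × 7 × 7 = 49
  FM05: 10 × 5 × 5 = 250
  FM06: 1 × 5 × 4 = 20
  FM07: 10 × 9 × 7 = 630
  FM08: 3 × 3 × 3 = 27
  FM09: 10 × 8 × 6 = 480
Modes with RPN ≥ 251: FM02 (252), FM03 (900), FM07 (630), FM09 (480) → 4.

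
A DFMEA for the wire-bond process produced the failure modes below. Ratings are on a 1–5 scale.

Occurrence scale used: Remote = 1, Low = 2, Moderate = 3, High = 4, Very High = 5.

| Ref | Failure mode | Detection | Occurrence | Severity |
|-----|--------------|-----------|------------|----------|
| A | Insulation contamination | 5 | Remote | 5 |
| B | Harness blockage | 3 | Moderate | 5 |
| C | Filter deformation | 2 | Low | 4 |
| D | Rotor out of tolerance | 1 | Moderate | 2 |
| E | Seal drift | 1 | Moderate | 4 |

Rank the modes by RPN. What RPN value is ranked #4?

RPN = Severity × Occurrence × Detection:
  A: 5 × 1 × 5 = 25
  B: 5 × 3 × 3 = 45
  C: 4 × 2 × 2 = 16
  D: 2 × 3 × 1 = 6
  E: 4 × 3 × 1 = 12
Sorted descending: 45, 25, 16, 12, 6.
The fourth-highest RPN is 12 (E).

12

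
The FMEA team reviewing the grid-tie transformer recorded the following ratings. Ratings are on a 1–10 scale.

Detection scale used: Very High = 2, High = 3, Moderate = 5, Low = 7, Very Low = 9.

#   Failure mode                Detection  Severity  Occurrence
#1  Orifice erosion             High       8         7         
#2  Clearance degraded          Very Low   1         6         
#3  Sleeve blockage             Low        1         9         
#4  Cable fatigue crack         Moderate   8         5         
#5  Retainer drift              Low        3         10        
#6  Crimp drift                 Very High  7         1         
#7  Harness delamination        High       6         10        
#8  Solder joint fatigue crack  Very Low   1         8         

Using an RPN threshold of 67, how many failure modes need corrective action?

RPN = Severity × Occurrence × Detection:
  #1: 8 × 7 × 3 = 168
  #2: 1 × 6 × 9 = 54
  #3: 1 × 9 × 7 = 63
  #4: 8 × 5 × 5 = 200
  #5: 3 × 10 × 7 = 210
  #6: 7 × 1 × 2 = 14
  #7: 6 × 10 × 3 = 180
  #8: 1 × 8 × 9 = 72
Modes with RPN ≥ 67: #1 (168), #4 (200), #5 (210), #7 (180), #8 (72) → 5.

5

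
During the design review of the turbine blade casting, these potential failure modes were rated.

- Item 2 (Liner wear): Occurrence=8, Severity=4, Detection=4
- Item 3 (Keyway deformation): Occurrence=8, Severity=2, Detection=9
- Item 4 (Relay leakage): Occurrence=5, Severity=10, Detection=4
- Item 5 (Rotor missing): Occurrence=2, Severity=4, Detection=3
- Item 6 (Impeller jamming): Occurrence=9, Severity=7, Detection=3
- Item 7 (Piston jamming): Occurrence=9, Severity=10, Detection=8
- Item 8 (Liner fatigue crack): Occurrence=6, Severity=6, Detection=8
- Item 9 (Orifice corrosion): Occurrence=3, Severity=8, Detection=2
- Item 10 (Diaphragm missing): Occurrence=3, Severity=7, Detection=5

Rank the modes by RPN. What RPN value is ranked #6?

128

RPN = Severity × Occurrence × Detection:
  Item 2: 4 × 8 × 4 = 128
  Item 3: 2 × 8 × 9 = 144
  Item 4: 10 × 5 × 4 = 200
  Item 5: 4 × 2 × 3 = 24
  Item 6: 7 × 9 × 3 = 189
  Item 7: 10 × 9 × 8 = 720
  Item 8: 6 × 6 × 8 = 288
  Item 9: 8 × 3 × 2 = 48
  Item 10: 7 × 3 × 5 = 105
Sorted descending: 720, 288, 200, 189, 144, 128, 105, 48, 24.
The sixth-highest RPN is 128 (Item 2).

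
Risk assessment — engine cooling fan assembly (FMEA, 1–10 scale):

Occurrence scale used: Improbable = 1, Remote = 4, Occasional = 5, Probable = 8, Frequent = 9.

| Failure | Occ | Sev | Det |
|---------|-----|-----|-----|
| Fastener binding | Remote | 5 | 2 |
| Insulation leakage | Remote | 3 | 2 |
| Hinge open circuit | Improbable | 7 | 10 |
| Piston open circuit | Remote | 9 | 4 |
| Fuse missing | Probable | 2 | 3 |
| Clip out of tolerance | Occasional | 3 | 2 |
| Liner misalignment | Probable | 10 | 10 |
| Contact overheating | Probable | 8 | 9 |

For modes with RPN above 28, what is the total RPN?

1708

RPN = Severity × Occurrence × Detection:
  Fastener binding: 5 × 4 × 2 = 40
  Insulation leakage: 3 × 4 × 2 = 24
  Hinge open circuit: 7 × 1 × 10 = 70
  Piston open circuit: 9 × 4 × 4 = 144
  Fuse missing: 2 × 8 × 3 = 48
  Clip out of tolerance: 3 × 5 × 2 = 30
  Liner misalignment: 10 × 8 × 10 = 800
  Contact overheating: 8 × 8 × 9 = 576
RPN > 28: Fastener binding (40), Hinge open circuit (70), Piston open circuit (144), Fuse missing (48), Clip out of tolerance (30), Liner misalignment (800), Contact overheating (576).
Sum: 40 + 70 + 144 + 48 + 30 + 800 + 576 = 1708.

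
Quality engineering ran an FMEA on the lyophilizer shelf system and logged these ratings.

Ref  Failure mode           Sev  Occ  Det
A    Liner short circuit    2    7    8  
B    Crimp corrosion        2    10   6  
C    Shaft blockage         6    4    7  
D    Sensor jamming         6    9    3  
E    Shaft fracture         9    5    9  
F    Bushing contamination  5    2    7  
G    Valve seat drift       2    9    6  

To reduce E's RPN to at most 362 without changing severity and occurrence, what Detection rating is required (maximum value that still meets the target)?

E: S=9, O=5, D=9 → current RPN = 405.
Fixed product = 45. Need 45 × D ≤ 362, so D ≤ 362/45 = 8.04.
Maximum integer Detection rating = 8 (gives RPN 360; D=9 would give 405 > 362).

8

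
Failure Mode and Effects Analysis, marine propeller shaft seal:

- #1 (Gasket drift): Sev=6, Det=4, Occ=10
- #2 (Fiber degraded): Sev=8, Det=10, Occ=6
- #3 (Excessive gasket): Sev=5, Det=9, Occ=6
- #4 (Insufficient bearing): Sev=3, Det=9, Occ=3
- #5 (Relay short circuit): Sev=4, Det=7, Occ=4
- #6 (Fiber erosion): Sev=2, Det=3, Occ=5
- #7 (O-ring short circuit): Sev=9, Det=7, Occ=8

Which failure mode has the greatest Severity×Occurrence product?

Criticality = Severity × Occurrence:
  #1: 6 × 10 = 60
  #2: 8 × 6 = 48
  #3: 5 × 6 = 30
  #4: 3 × 3 = 9
  #5: 4 × 4 = 16
  #6: 2 × 5 = 10
  #7: 9 × 8 = 72
Highest criticality is 72 → #7.

#7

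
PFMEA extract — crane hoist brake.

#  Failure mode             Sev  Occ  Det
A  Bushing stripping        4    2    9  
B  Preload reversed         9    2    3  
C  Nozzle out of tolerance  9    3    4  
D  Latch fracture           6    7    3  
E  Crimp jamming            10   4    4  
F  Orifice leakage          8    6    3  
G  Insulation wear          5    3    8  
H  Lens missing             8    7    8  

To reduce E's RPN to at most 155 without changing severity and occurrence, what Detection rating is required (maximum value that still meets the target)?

E: S=10, O=4, D=4 → current RPN = 160.
Fixed product = 40. Need 40 × D ≤ 155, so D ≤ 155/40 = 3.88.
Maximum integer Detection rating = 3 (gives RPN 120; D=4 would give 160 > 155).

3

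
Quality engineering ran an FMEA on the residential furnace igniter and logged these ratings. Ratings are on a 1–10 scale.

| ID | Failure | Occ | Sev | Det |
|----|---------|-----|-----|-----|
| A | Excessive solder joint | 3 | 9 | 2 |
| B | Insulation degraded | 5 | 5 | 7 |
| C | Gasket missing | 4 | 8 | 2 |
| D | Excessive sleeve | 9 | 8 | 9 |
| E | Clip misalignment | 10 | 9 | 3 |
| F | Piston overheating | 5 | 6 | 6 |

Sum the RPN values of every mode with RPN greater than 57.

RPN = Severity × Occurrence × Detection:
  A: 9 × 3 × 2 = 54
  B: 5 × 5 × 7 = 175
  C: 8 × 4 × 2 = 64
  D: 8 × 9 × 9 = 648
  E: 9 × 10 × 3 = 270
  F: 6 × 5 × 6 = 180
RPN > 57: B (175), C (64), D (648), E (270), F (180).
Sum: 175 + 64 + 648 + 270 + 180 = 1337.

1337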